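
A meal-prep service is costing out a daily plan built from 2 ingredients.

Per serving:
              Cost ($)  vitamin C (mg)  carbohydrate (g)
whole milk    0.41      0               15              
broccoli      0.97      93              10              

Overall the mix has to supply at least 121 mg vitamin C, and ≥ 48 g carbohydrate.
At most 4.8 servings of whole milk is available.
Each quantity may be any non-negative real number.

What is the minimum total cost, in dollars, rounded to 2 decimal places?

$2.22

Let x1 = servings of whole milk, x2 = servings of broccoli.
min 0.41x1 + 0.97x2 with:
  93x2 ≥ 121   (vitamin C)
  15x1 + 10x2 ≥ 48   (carbohydrate)
  x1 ≤ 4.8
  x1, x2 ≥ 0.
Both inputs are positive at the optimum. There the vitamin C and carbohydrate constraints are tight.
So whole milk = 2.333 servings, broccoli = 1.301 servings.
Total cost: 0.41·2.333 + 0.97·1.301 = 2.2185.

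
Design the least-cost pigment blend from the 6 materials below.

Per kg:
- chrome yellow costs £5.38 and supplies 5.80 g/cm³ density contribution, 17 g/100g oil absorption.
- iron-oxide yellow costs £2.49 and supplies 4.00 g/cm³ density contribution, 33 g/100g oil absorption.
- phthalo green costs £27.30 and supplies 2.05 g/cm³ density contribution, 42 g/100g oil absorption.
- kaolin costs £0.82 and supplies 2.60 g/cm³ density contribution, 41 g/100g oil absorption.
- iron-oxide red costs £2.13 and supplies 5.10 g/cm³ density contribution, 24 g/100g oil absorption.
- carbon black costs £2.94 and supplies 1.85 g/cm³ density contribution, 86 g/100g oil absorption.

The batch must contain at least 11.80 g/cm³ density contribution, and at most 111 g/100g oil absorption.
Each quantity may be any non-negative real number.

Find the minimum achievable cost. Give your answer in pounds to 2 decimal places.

Treat it as an LP. Let x1 = kg of chrome yellow, x2 = kg of iron-oxide yellow, x3 = kg of phthalo green, x4 = kg of kaolin, x5 = kg of iron-oxide red, x6 = kg of carbon black.
Minimise 5.38x1 + 2.49x2 + 27.3x3 + 0.82x4 + 2.13x5 + 2.94x6 with:
  5.8x1 + 4x2 + 2.05x3 + 2.6x4 + 5.1x5 + 1.85x6 ≥ 11.8   (density contribution)
  17x1 + 33x2 + 42x3 + 41x4 + 24x5 + 86x6 ≤ 111   (oil absorption)
  x1, x2, x3, x4, x5, x6 ≥ 0.
The minimum-cost mix takes nothing from chrome yellow, iron-oxide yellow, phthalo green, carbon black — only kaolin, iron-oxide red. There the density contribution and oil absorption constraints are tight.
Solving gives x4 = 1.928, x5 = 1.331.
Objective = 0.82·1.928 + 2.13·1.331 = 4.4160.

£4.42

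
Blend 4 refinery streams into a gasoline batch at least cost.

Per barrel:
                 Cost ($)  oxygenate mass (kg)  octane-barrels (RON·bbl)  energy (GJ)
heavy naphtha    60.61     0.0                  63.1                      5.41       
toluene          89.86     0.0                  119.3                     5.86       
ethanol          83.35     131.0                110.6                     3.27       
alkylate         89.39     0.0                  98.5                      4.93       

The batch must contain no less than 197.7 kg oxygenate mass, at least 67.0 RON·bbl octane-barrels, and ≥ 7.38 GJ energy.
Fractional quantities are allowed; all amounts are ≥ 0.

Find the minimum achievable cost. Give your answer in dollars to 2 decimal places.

$153.18

Set it up as a linear program. Let x1 = barrels of heavy naphtha, x2 = barrels of toluene, x3 = barrels of ethanol, x4 = barrels of alkylate.
Minimise 60.61x1 + 89.86x2 + 83.35x3 + 89.39x4 s.t.:
  131x3 ≥ 197.7   (oxygenate mass)
  63.1x1 + 119.3x2 + 110.6x3 + 98.5x4 ≥ 67   (octane-barrels)
  5.41x1 + 5.86x2 + 3.27x3 + 4.93x4 ≥ 7.38   (energy)
  x1, x2, x3, x4 ≥ 0.
The optimal basis is {heavy naphtha, ethanol}; toluene, alkylate drop out. Binding constraints: oxygenate mass and energy.
That vertex is x1 = 0.45195, x3 = 1.5092.
Hence cost = 60.61·0.45195 + 83.35·1.5092 = $153.1845.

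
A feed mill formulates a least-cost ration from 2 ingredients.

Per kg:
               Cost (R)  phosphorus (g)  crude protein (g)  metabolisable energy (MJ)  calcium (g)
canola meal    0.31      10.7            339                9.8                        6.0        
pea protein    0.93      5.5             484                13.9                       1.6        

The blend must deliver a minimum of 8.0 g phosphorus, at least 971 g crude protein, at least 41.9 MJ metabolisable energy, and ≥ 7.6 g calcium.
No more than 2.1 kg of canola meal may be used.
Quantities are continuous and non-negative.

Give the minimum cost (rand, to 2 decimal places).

R2.08

Set it up as a linear program. Let x1 = kg of canola meal, x2 = kg of pea protein.
Minimise 0.31x1 + 0.93x2 s.t.:
  10.7x1 + 5.5x2 ≥ 8   (phosphorus)
  339x1 + 484x2 ≥ 971   (crude protein)
  9.8x1 + 13.9x2 ≥ 41.9   (metabolisable energy)
  6x1 + 1.6x2 ≥ 7.6   (calcium)
  x1 ≤ 2.1
  x1, x2 ≥ 0.
Both inputs are positive at the optimum. There the metabolisable energy and the canola meal cap constraints are tight.
So canola meal = 2.1 kg, pea protein = 1.534 kg.
Hence cost = 0.31·2.1 + 0.93·1.534 = R2.0776.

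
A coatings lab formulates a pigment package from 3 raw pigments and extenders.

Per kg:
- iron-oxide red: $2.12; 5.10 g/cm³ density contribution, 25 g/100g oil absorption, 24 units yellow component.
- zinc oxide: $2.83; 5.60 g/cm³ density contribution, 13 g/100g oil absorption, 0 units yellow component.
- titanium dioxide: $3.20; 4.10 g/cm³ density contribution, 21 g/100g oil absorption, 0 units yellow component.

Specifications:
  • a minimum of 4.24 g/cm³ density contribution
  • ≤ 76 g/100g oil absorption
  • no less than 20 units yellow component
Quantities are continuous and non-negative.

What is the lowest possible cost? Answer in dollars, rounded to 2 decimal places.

$1.77

This is a linear program. Let x1 = kg of iron-oxide red, x2 = kg of zinc oxide, x3 = kg of titanium dioxide.
Minimize 2.12x1 + 2.83x2 + 3.2x3 with:
  5.1x1 + 5.6x2 + 4.1x3 ≥ 4.24   (density contribution)
  25x1 + 13x2 + 21x3 ≤ 76   (oil absorption)
  24x1 ≥ 20   (yellow component)
  x1, x2, x3 ≥ 0.
The minimum-cost mix takes nothing from zinc oxide, titanium dioxide — only iron-oxide red. Binding constraint: yellow component.
Solving gives x1 = 0.8333.
Total cost: 2.12·0.8333 = 1.7666.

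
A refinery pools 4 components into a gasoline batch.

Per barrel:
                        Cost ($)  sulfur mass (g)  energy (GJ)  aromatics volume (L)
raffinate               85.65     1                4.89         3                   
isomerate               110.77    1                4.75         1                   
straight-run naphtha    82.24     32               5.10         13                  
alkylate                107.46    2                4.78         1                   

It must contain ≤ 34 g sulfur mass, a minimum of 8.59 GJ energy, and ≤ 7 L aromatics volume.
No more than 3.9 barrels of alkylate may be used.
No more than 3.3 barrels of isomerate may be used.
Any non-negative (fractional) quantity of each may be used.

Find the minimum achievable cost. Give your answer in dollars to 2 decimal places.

Let x1 = barrels of raffinate, x2 = barrels of isomerate, x3 = barrels of straight-run naphtha, x4 = barrels of alkylate.
Minimize 85.65x1 + 110.77x2 + 82.24x3 + 107.46x4 s.t.:
  1x1 + 1x2 + 32x3 + 2x4 ≤ 34   (sulfur mass)
  4.89x1 + 4.75x2 + 5.1x3 + 4.78x4 ≥ 8.59   (energy)
  3x1 + 1x2 + 13x3 + 1x4 ≤ 7   (aromatics volume)
  x4 ≤ 3.9
  x2 ≤ 3.3
  x1, x2, x3, x4 ≥ 0.
At the optimum only raffinate, straight-run naphtha are positive (isomerate, alkylate = 0). The energy and aromatics volume requirements are met with equality.
Optimal quantities: raffinate = 1.57386 barrels, straight-run naphtha = 0.175264 barrels.
Objective = 85.65·1.57386 + 82.24·0.175264 = 149.2148.

$149.21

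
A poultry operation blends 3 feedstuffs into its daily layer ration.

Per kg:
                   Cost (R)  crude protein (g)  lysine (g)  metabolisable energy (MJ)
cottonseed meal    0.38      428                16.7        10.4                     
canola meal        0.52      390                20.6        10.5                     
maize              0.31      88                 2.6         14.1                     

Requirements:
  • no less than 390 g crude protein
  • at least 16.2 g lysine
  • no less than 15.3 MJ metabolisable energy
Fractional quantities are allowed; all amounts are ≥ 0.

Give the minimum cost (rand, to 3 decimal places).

R0.473

Set it up as a linear program. Let x1 = kg of cottonseed meal, x2 = kg of canola meal, x3 = kg of maize.
min 0.38x1 + 0.52x2 + 0.31x3 s.t.:
  428x1 + 390x2 + 88x3 ≥ 390   (crude protein)
  16.7x1 + 20.6x2 + 2.6x3 ≥ 16.2   (lysine)
  10.4x1 + 10.5x2 + 14.1x3 ≥ 15.3   (metabolisable energy)
  x1, x2, x3 ≥ 0.
The optimal basis is {cottonseed meal, maize}; canola meal drops out. There the lysine and metabolisable energy constraints are tight.
Solving gives x1 = 0.9051, x3 = 0.4176.
Hence cost = 0.38·0.9051 + 0.31·0.4176 = R0.47339.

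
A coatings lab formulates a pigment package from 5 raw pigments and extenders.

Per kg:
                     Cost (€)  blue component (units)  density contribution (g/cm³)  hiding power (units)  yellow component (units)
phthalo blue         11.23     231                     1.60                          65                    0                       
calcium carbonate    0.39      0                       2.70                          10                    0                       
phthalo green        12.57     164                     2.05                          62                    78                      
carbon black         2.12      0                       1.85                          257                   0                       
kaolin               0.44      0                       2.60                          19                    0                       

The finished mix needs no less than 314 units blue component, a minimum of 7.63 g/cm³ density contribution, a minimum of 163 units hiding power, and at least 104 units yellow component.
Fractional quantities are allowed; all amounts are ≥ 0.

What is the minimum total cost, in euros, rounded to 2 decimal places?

This is a linear program. Let x1 = kg of phthalo blue, x2 = kg of calcium carbonate, x3 = kg of phthalo green, x4 = kg of carbon black, x5 = kg of kaolin.
Minimize 11.23x1 + 0.39x2 + 12.57x3 + 2.12x4 + 0.44x5 subject to:
  231x1 + 164x3 ≥ 314   (blue component)
  1.6x1 + 2.7x2 + 2.05x3 + 1.85x4 + 2.6x5 ≥ 7.63   (density contribution)
  65x1 + 10x2 + 62x3 + 257x4 + 19x5 ≥ 163   (hiding power)
  78x3 ≥ 104   (yellow component)
  x1, x2, x3, x4, x5 ≥ 0.
The cheapest feasible vertex uses only phthalo blue, phthalo green, carbon black, kaolin; calcium carbonate is not used. There the blue component, density contribution, hiding power, yellow component constraints are tight.
Optimal quantities: phthalo blue = 0.4127 kg, phthalo green = 1.3333 kg, carbon black = 0.092615 kg, kaolin = 1.5635 kg.
Cost = 11.23·0.4127 + 12.57·1.3333 + 2.12·0.092615 + 0.44·1.5635 = 22.2785.

€22.28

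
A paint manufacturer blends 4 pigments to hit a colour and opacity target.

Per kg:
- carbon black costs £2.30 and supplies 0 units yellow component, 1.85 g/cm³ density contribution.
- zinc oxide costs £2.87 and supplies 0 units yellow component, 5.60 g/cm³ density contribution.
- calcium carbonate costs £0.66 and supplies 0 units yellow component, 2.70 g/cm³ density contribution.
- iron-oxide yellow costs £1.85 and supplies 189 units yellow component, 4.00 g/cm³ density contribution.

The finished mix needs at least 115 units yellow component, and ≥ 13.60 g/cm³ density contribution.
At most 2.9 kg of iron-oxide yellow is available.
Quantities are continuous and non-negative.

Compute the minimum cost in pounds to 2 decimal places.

£3.86

Let x1 = kg of carbon black, x2 = kg of zinc oxide, x3 = kg of calcium carbonate, x4 = kg of iron-oxide yellow.
Minimize 2.3x1 + 2.87x2 + 0.66x3 + 1.85x4 s.t.:
  189x4 ≥ 115   (yellow component)
  1.85x1 + 5.6x2 + 2.7x3 + 4x4 ≥ 13.6   (density contribution)
  x4 ≤ 2.9
  x1, x2, x3, x4 ≥ 0.
The optimal basis is {calcium carbonate, iron-oxide yellow}; carbon black, zinc oxide drop out. Binding constraints: yellow component and density contribution.
Solving gives x3 = 4.136, x4 = 0.6085.
Total cost: 0.66·4.136 + 1.85·0.6085 = 3.8555.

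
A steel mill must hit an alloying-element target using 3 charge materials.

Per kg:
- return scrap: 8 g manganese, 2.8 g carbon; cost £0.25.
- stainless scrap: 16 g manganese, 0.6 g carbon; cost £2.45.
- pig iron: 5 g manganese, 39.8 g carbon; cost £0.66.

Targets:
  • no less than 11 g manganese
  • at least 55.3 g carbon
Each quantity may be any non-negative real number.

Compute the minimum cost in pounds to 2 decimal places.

£1.02

This is a linear program. Let x1 = kg of return scrap, x2 = kg of stainless scrap, x3 = kg of pig iron.
Minimise 0.25x1 + 2.45x2 + 0.66x3 s.t.:
  8x1 + 16x2 + 5x3 ≥ 11   (manganese)
  2.8x1 + 0.6x2 + 39.8x3 ≥ 55.3   (carbon)
  x1, x2, x3 ≥ 0.
The minimum-cost mix takes nothing from stainless scrap — only return scrap, pig iron. Binding constraints: manganese and carbon.
That vertex is x1 = 0.5299, x3 = 1.352.
Total cost: 0.25·0.5299 + 0.66·1.352 = 1.0248.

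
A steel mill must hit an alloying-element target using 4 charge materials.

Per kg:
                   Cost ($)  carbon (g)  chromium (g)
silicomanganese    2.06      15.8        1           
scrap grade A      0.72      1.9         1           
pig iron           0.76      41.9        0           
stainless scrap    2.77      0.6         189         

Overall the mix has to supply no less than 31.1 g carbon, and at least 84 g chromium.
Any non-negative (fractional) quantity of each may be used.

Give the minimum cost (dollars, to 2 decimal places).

$1.79

Treat it as an LP. Let x1 = kg of silicomanganese, x2 = kg of scrap grade A, x3 = kg of pig iron, x4 = kg of stainless scrap.
min 2.06x1 + 0.72x2 + 0.76x3 + 2.77x4 subject to:
  15.8x1 + 1.9x2 + 41.9x3 + 0.6x4 ≥ 31.1   (carbon)
  1x1 + 1x2 + 189x4 ≥ 84   (chromium)
  x1, x2, x3, x4 ≥ 0.
The optimal basis is {pig iron, stainless scrap}; silicomanganese, scrap grade A drop out. There the carbon and chromium constraints are tight.
Optimal quantities: pig iron = 0.7359 kg, stainless scrap = 0.4444 kg.
Objective = 0.76·0.7359 + 2.77·0.4444 = 1.7903.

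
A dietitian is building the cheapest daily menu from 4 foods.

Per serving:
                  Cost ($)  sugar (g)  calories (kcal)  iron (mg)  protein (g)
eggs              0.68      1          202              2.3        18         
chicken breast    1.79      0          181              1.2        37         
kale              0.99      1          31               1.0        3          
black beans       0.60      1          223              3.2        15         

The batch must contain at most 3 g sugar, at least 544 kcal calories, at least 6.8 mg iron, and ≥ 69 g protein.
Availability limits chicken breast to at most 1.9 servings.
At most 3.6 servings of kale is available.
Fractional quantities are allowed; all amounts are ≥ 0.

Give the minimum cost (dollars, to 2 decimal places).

Let x1 = servings of eggs, x2 = servings of chicken breast, x3 = servings of kale, x4 = servings of black beans.
Minimize 0.68x1 + 1.79x2 + 0.99x3 + 0.6x4 subject to:
  1x1 + 1x3 + 1x4 ≤ 3   (sugar)
  202x1 + 181x2 + 31x3 + 223x4 ≥ 544   (calories)
  2.3x1 + 1.2x2 + 1x3 + 3.2x4 ≥ 6.8   (iron)
  18x1 + 37x2 + 3x3 + 15x4 ≥ 69   (protein)
  x2 ≤ 1.9
  x3 ≤ 3.6
  x1, x2, x3, x4 ≥ 0.
The optimal basis is {eggs, chicken breast}; kale, black beans drop out. Binding constraints: sugar and protein.
Optimal quantities: eggs = 3 servings, chicken breast = 0.4054 servings.
Objective = 0.68·3 + 1.79·0.4054 = 2.7657.

$2.77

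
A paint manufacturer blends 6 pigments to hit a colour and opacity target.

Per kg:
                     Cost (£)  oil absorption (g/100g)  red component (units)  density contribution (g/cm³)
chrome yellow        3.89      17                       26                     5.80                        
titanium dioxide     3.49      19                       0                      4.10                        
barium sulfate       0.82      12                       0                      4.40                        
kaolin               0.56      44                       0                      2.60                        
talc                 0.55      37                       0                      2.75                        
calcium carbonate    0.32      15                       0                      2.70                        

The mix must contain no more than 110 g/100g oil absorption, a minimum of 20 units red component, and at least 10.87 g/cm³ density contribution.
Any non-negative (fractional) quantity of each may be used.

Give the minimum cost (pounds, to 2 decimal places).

£3.75

Let x1 = kg of chrome yellow, x2 = kg of titanium dioxide, x3 = kg of barium sulfate, x4 = kg of kaolin, x5 = kg of talc, x6 = kg of calcium carbonate.
min 3.89x1 + 3.49x2 + 0.82x3 + 0.56x4 + 0.55x5 + 0.32x6 s.t.:
  17x1 + 19x2 + 12x3 + 44x4 + 37x5 + 15x6 ≤ 110   (oil absorption)
  26x1 ≥ 20   (red component)
  5.8x1 + 4.1x2 + 4.4x3 + 2.6x4 + 2.75x5 + 2.7x6 ≥ 10.87   (density contribution)
  x1, x2, x3, x4, x5, x6 ≥ 0.
At the optimum only chrome yellow, calcium carbonate are positive (titanium dioxide, barium sulfate, kaolin, talc = 0). The red component and density contribution requirements are met with equality.
That vertex is x1 = 0.7692, x6 = 2.374.
Cost = 3.89·0.7692 + 0.32·2.374 = 3.7519.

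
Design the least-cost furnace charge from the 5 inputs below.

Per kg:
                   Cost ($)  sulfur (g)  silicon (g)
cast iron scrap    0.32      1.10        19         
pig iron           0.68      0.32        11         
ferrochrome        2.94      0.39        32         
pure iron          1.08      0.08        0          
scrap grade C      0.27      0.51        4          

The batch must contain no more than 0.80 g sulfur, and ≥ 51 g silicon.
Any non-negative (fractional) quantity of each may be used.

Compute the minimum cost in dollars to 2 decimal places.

Let x1 = kg of cast iron scrap, x2 = kg of pig iron, x3 = kg of ferrochrome, x4 = kg of pure iron, x5 = kg of scrap grade C.
Minimize 0.32x1 + 0.68x2 + 2.94x3 + 1.08x4 + 0.27x5 with:
  1.1x1 + 0.32x2 + 0.39x3 + 0.08x4 + 0.51x5 ≤ 0.8   (sulfur)
  19x1 + 11x2 + 32x3 + 4x5 ≥ 51   (silicon)
  x1, x2, x3, x4, x5 ≥ 0.
At the optimum only pig iron, ferrochrome are positive (cast iron scrap, pure iron, scrap grade C = 0). There the sulfur and silicon constraints are tight.
That vertex is x2 = 0.9597, x3 = 1.264.
Hence cost = 0.68·0.9597 + 2.94·1.264 = $4.3688.

$4.37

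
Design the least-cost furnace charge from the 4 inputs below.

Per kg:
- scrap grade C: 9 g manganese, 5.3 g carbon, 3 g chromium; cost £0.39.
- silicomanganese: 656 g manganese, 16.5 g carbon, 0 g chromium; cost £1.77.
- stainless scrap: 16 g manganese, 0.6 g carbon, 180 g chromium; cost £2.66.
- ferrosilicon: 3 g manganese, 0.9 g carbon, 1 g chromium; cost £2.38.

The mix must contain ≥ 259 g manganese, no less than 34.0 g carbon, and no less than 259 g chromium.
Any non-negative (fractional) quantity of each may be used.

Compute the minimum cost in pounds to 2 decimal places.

Let x1 = kg of scrap grade C, x2 = kg of silicomanganese, x3 = kg of stainless scrap, x4 = kg of ferrosilicon.
min 0.39x1 + 1.77x2 + 2.66x3 + 2.38x4 with:
  9x1 + 656x2 + 16x3 + 3x4 ≥ 259   (manganese)
  5.3x1 + 16.5x2 + 0.6x3 + 0.9x4 ≥ 34   (carbon)
  3x1 + 180x3 + 1x4 ≥ 259   (chromium)
  x1, x2, x3, x4 ≥ 0.
At the optimum only scrap grade C, silicomanganese, stainless scrap are positive (ferrosilicon = 0). Binding constraints: manganese, carbon, chromium.
That vertex is x1 = 5.365, x2 = 0.2883, x3 = 1.349.
Cost = 0.39·5.365 + 1.77·0.2883 + 2.66·1.349 = 6.1910.

£6.19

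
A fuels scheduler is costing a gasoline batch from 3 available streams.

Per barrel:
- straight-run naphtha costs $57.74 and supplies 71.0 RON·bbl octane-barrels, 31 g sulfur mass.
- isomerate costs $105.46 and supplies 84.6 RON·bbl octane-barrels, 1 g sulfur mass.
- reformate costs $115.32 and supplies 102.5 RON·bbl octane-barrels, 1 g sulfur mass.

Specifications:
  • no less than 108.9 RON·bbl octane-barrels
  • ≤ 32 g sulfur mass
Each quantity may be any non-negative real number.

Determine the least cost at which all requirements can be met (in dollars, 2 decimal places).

$99.92

Set it up as a linear program. Let x1 = barrels of straight-run naphtha, x2 = barrels of isomerate, x3 = barrels of reformate.
Minimise 57.74x1 + 105.46x2 + 115.32x3 s.t.:
  71x1 + 84.6x2 + 102.5x3 ≥ 108.9   (octane-barrels)
  31x1 + 1x2 + 1x3 ≤ 32   (sulfur mass)
  x1, x2, x3 ≥ 0.
At the optimum only straight-run naphtha, reformate are positive (isomerate = 0). There the octane-barrels and sulfur mass constraints are tight.
So straight-run naphtha = 1.0208 barrels, reformate = 0.35535 barrels.
Objective = 57.74·1.0208 + 115.32·0.35535 = 99.9200.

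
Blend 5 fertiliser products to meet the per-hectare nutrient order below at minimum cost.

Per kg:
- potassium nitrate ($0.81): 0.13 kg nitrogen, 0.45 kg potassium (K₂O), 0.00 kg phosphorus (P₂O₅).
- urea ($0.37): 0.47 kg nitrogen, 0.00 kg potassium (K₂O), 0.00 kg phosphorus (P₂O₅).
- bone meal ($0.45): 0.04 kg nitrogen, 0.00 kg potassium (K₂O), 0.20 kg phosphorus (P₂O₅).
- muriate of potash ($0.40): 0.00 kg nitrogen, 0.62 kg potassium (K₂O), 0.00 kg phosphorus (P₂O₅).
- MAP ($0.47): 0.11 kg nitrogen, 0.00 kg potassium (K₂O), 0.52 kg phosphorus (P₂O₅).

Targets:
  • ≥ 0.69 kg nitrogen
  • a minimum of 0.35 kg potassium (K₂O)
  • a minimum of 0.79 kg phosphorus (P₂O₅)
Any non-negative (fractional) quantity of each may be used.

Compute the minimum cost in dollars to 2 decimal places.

$1.35

Let x1 = kg of potassium nitrate, x2 = kg of urea, x3 = kg of bone meal, x4 = kg of muriate of potash, x5 = kg of MAP.
Minimize 0.81x1 + 0.37x2 + 0.45x3 + 0.4x4 + 0.47x5 with:
  0.13x1 + 0.47x2 + 0.04x3 + 0.11x5 ≥ 0.69   (nitrogen)
  0.45x1 + 0.62x4 ≥ 0.35   (potassium (K₂O))
  0.2x3 + 0.52x5 ≥ 0.79   (phosphorus (P₂O₅))
  x1, x2, x3, x4, x5 ≥ 0.
The minimum-cost mix takes nothing from potassium nitrate, bone meal — only urea, muriate of potash, MAP. The nitrogen, potassium (K₂O), phosphorus (P₂O₅) requirements are met with equality.
That vertex is x2 = 1.113, x4 = 0.5645, x5 = 1.519.
Objective = 0.37·1.113 + 0.4·0.5645 + 0.47·1.519 = 1.3515.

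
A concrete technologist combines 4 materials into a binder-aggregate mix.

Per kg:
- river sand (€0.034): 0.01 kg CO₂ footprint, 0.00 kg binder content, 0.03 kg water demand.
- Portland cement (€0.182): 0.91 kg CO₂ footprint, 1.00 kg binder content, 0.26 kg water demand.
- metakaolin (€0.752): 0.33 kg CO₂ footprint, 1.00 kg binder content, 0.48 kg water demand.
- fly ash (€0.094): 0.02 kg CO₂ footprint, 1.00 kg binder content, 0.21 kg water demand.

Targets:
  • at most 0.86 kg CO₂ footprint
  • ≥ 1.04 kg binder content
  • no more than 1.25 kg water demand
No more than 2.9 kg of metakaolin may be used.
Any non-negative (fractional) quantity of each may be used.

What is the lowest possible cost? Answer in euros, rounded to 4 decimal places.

€0.0978

Let x1 = kg of river sand, x2 = kg of Portland cement, x3 = kg of metakaolin, x4 = kg of fly ash.
Minimize 0.034x1 + 0.182x2 + 0.752x3 + 0.094x4 s.t.:
  0.01x1 + 0.91x2 + 0.33x3 + 0.02x4 ≤ 0.86   (CO₂ footprint)
  1x2 + 1x3 + 1x4 ≥ 1.04   (binder content)
  0.03x1 + 0.26x2 + 0.48x3 + 0.21x4 ≤ 1.25   (water demand)
  x3 ≤ 2.9
  x1, x2, x3, x4 ≥ 0.
The cheapest feasible vertex uses only fly ash; river sand, Portland cement, metakaolin are not used. There the binder content constraint is tight.
Optimal quantities: fly ash = 1.04 kg.
Objective = 0.094·1.04 = 0.097760.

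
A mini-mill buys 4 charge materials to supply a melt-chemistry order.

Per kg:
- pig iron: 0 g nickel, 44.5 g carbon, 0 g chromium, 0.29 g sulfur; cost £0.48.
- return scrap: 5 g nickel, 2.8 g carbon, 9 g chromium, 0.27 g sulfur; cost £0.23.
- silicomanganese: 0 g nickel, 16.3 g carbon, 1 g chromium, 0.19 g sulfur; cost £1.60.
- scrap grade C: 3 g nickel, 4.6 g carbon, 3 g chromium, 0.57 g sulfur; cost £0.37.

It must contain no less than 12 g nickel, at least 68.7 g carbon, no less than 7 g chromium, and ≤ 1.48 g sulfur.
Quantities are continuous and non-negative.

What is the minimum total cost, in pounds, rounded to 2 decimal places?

£1.22

Treat it as an LP. Let x1 = kg of pig iron, x2 = kg of return scrap, x3 = kg of silicomanganese, x4 = kg of scrap grade C.
min 0.48x1 + 0.23x2 + 1.6x3 + 0.37x4 subject to:
  5x2 + 3x4 ≥ 12   (nickel)
  44.5x1 + 2.8x2 + 16.3x3 + 4.6x4 ≥ 68.7   (carbon)
  9x2 + 1x3 + 3x4 ≥ 7   (chromium)
  0.29x1 + 0.27x2 + 0.19x3 + 0.57x4 ≤ 1.48   (sulfur)
  x1, x2, x3, x4 ≥ 0.
The optimal basis is {pig iron, return scrap}; silicomanganese, scrap grade C drop out. Binding constraints: nickel and carbon.
So pig iron = 1.393 kg, return scrap = 2.4 kg.
Total cost: 0.48·1.393 + 0.23·2.4 = 1.2206.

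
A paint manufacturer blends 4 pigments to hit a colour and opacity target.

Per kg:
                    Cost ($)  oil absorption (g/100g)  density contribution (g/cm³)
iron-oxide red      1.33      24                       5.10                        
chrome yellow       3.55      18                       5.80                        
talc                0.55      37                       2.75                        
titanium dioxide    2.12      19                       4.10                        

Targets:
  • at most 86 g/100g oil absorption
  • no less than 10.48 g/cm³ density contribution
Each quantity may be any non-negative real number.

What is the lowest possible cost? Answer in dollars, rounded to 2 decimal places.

$2.48

Set it up as a linear program. Let x1 = kg of iron-oxide red, x2 = kg of chrome yellow, x3 = kg of talc, x4 = kg of titanium dioxide.
min 1.33x1 + 3.55x2 + 0.55x3 + 2.12x4 with:
  24x1 + 18x2 + 37x3 + 19x4 ≤ 86   (oil absorption)
  5.1x1 + 5.8x2 + 2.75x3 + 4.1x4 ≥ 10.48   (density contribution)
  x1, x2, x3, x4 ≥ 0.
The cheapest feasible vertex uses only iron-oxide red, talc; chrome yellow, titanium dioxide are not used. Binding constraints: oil absorption and density contribution.
That vertex is x1 = 1.233, x3 = 1.525.
Objective = 1.33·1.233 + 0.55·1.525 = 2.4786.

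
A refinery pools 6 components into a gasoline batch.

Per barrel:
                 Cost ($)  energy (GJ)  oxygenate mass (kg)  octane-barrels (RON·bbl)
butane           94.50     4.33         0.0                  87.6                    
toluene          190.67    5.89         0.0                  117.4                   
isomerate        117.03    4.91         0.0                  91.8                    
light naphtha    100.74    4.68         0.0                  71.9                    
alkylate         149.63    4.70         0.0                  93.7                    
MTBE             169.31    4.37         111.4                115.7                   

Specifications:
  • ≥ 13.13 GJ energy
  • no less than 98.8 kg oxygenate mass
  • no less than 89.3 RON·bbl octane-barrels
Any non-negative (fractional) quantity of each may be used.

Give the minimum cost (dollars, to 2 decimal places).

$349.36

This is a linear program. Let x1 = barrels of butane, x2 = barrels of toluene, x3 = barrels of isomerate, x4 = barrels of light naphtha, x5 = barrels of alkylate, x6 = barrels of MTBE.
Minimise 94.5x1 + 190.67x2 + 117.03x3 + 100.74x4 + 149.63x5 + 169.31x6 with:
  4.33x1 + 5.89x2 + 4.91x3 + 4.68x4 + 4.7x5 + 4.37x6 ≥ 13.13   (energy)
  111.4x6 ≥ 98.8   (oxygenate mass)
  87.6x1 + 117.4x2 + 91.8x3 + 71.9x4 + 93.7x5 + 115.7x6 ≥ 89.3   (octane-barrels)
  x1, x2, x3, x4, x5, x6 ≥ 0.
The minimum-cost mix takes nothing from butane, toluene, isomerate, alkylate — only light naphtha, MTBE. There the energy and oxygenate mass constraints are tight.
So light naphtha = 1.9774 barrels, MTBE = 0.88689 barrels.
Hence cost = 100.74·1.9774 + 169.31·0.88689 = $349.3626.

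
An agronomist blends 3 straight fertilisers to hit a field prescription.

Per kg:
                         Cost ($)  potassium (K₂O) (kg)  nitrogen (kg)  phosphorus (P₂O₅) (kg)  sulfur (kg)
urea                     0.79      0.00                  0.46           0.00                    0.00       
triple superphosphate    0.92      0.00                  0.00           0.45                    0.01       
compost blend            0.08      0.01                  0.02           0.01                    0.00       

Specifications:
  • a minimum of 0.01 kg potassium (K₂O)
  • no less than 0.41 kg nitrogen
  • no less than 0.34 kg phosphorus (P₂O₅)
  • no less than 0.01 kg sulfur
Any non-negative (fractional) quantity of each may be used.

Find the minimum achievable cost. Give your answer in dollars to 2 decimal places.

$1.67

Let x1 = kg of urea, x2 = kg of triple superphosphate, x3 = kg of compost blend.
Minimise 0.79x1 + 0.92x2 + 0.08x3 with:
  0.01x3 ≥ 0.01   (potassium (K₂O))
  0.46x1 + 0.02x3 ≥ 0.41   (nitrogen)
  0.45x2 + 0.01x3 ≥ 0.34   (phosphorus (P₂O₅))
  0.01x2 ≥ 0.01   (sulfur)
  x1, x2, x3 ≥ 0.
All 3 inputs are positive at the optimum. Binding constraints: potassium (K₂O), nitrogen, sulfur.
Optimal quantities: urea = 0.8478 kg, triple superphosphate = 1 kg, compost blend = 1 kg.
Hence cost = 0.79·0.8478 + 0.92·1 + 0.08·1 = $1.6698.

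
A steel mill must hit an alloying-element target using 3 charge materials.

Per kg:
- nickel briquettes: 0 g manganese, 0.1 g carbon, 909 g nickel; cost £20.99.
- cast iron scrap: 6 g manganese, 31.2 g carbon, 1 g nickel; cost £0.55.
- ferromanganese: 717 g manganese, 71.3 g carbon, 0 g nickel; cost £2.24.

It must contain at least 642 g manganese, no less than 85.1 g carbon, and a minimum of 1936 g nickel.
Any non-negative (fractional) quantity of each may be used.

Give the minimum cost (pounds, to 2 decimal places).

£47.06

Set it up as a linear program. Let x1 = kg of nickel briquettes, x2 = kg of cast iron scrap, x3 = kg of ferromanganese.
Minimize 20.99x1 + 0.55x2 + 2.24x3 with:
  6x2 + 717x3 ≥ 642   (manganese)
  0.1x1 + 31.2x2 + 71.3x3 ≥ 85.1   (carbon)
  909x1 + 1x2 ≥ 1936   (nickel)
  x1, x2, x3 ≥ 0.
The optimal mix uses every input. There the manganese, carbon, nickel constraints are tight.
That vertex is x1 = 2.129, x2 = 0.6877, x3 = 0.8896.
Total cost: 20.99·2.129 + 0.55·0.6877 + 2.24·0.8896 = 47.0586.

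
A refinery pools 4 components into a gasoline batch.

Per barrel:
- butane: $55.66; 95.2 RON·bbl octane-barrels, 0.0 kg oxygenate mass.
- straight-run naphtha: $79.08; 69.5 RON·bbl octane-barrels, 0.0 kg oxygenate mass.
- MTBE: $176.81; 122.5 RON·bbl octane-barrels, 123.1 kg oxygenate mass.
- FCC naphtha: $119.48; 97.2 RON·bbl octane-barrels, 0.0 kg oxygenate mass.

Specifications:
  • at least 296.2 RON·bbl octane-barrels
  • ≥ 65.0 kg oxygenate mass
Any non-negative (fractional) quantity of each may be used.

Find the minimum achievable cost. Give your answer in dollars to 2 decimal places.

Let x1 = barrels of butane, x2 = barrels of straight-run naphtha, x3 = barrels of MTBE, x4 = barrels of FCC naphtha.
min 55.66x1 + 79.08x2 + 176.81x3 + 119.48x4 subject to:
  95.2x1 + 69.5x2 + 122.5x3 + 97.2x4 ≥ 296.2   (octane-barrels)
  123.1x3 ≥ 65   (oxygenate mass)
  x1, x2, x3, x4 ≥ 0.
The minimum-cost mix takes nothing from straight-run naphtha, FCC naphtha — only butane, MTBE. The octane-barrels and oxygenate mass requirements are met with equality.
Optimal quantities: butane = 2.432 barrels, MTBE = 0.528 barrels.
Objective = 55.66·2.432 + 176.81·0.528 = 228.7208.

$228.72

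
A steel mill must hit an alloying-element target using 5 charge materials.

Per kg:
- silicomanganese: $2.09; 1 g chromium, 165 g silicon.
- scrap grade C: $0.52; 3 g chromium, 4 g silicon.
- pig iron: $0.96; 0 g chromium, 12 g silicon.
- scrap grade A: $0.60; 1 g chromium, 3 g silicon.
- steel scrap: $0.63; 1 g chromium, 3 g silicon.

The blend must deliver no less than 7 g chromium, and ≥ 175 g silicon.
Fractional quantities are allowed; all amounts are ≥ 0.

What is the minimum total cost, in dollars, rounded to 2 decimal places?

$3.15

This is a linear program. Let x1 = kg of silicomanganese, x2 = kg of scrap grade C, x3 = kg of pig iron, x4 = kg of scrap grade A, x5 = kg of steel scrap.
min 2.09x1 + 0.52x2 + 0.96x3 + 0.6x4 + 0.63x5 with:
  1x1 + 3x2 + 1x4 + 1x5 ≥ 7   (chromium)
  165x1 + 4x2 + 12x3 + 3x4 + 3x5 ≥ 175   (silicon)
  x1, x2, x3, x4, x5 ≥ 0.
At the optimum only silicomanganese, scrap grade C are positive (pig iron, scrap grade A, steel scrap = 0). There the chromium and silicon constraints are tight.
Optimal quantities: silicomanganese = 1.012 kg, scrap grade C = 1.996 kg.
Hence cost = 2.09·1.012 + 0.52·1.996 = $3.1530.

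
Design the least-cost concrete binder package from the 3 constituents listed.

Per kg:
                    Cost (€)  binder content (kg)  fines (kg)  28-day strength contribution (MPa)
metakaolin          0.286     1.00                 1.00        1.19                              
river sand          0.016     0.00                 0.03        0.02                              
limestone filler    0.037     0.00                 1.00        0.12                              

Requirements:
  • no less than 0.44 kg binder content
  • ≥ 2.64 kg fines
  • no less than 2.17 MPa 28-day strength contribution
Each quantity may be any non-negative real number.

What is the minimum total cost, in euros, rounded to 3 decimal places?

€0.529

This is a linear program. Let x1 = kg of metakaolin, x2 = kg of river sand, x3 = kg of limestone filler.
min 0.286x1 + 0.016x2 + 0.037x3 subject to:
  1x1 ≥ 0.44   (binder content)
  1x1 + 0.03x2 + 1x3 ≥ 2.64   (fines)
  1.19x1 + 0.02x2 + 0.12x3 ≥ 2.17   (28-day strength contribution)
  x1, x2, x3 ≥ 0.
The optimal basis is {metakaolin, limestone filler}; river sand drops out. The fines and 28-day strength contribution requirements are met with equality.
Optimal quantities: metakaolin = 1.732 kg, limestone filler = 0.908 kg.
Hence cost = 0.286·1.732 + 0.037·0.908 = €0.52895.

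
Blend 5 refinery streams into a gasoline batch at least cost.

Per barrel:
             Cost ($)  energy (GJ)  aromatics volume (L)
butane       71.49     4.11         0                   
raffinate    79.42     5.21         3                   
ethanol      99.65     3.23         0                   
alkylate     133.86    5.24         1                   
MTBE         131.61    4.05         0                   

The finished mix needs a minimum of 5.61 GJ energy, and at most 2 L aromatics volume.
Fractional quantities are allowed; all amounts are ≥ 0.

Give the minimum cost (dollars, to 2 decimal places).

$90.11

Let x1 = barrels of butane, x2 = barrels of raffinate, x3 = barrels of ethanol, x4 = barrels of alkylate, x5 = barrels of MTBE.
min 71.49x1 + 79.42x2 + 99.65x3 + 133.86x4 + 131.61x5 s.t.:
  4.11x1 + 5.21x2 + 3.23x3 + 5.24x4 + 4.05x5 ≥ 5.61   (energy)
  3x2 + 1x4 ≤ 2   (aromatics volume)
  x1, x2, x3, x4, x5 ≥ 0.
The optimal basis is {butane, raffinate}; ethanol, alkylate, MTBE drop out. The energy and aromatics volume requirements are met with equality.
Optimal quantities: butane = 0.51987 barrels, raffinate = 0.66667 barrels.
Hence cost = 71.49·0.51987 + 79.42·0.66667 = $90.1124.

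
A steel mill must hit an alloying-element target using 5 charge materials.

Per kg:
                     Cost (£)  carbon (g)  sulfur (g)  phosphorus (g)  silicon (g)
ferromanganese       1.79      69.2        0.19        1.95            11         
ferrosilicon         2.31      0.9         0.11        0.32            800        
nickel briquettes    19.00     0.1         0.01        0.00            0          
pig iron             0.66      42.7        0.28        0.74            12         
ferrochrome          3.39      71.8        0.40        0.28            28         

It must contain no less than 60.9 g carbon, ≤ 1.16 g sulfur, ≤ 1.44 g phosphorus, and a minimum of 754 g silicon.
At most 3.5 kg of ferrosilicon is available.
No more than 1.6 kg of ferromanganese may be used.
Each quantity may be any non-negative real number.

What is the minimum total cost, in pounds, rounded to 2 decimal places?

Let x1 = kg of ferromanganese, x2 = kg of ferrosilicon, x3 = kg of nickel briquettes, x4 = kg of pig iron, x5 = kg of ferrochrome.
Minimise 1.79x1 + 2.31x2 + 19x3 + 0.66x4 + 3.39x5 s.t.:
  69.2x1 + 0.9x2 + 0.1x3 + 42.7x4 + 71.8x5 ≥ 60.9   (carbon)
  0.19x1 + 0.11x2 + 0.01x3 + 0.28x4 + 0.4x5 ≤ 1.16   (sulfur)
  1.95x1 + 0.32x2 + 0.74x4 + 0.28x5 ≤ 1.44   (phosphorus)
  11x1 + 800x2 + 12x4 + 28x5 ≥ 754   (silicon)
  x2 ≤ 3.5
  x1 ≤ 1.6
  x1, x2, x3, x4, x5 ≥ 0.
The minimum-cost mix takes nothing from ferromanganese, nickel briquettes, ferrochrome — only ferrosilicon, pig iron. There the carbon and silicon constraints are tight.
That vertex is x2 = 0.9214, x4 = 1.407.
Objective = 2.31·0.9214 + 0.66·1.407 = 3.0571.

£3.06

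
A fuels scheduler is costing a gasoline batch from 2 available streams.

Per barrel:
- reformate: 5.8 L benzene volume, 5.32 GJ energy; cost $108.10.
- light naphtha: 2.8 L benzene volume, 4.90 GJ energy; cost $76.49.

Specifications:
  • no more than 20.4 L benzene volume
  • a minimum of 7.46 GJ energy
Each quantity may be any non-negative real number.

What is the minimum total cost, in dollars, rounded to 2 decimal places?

Set it up as a linear program. Let x1 = barrels of reformate, x2 = barrels of light naphtha.
min 108.1x1 + 76.49x2 with:
  5.8x1 + 2.8x2 ≤ 20.4   (benzene volume)
  5.32x1 + 4.9x2 ≥ 7.46   (energy)
  x1, x2 ≥ 0.
The minimum-cost mix takes nothing from reformate — only light naphtha. There the energy constraint is tight.
So light naphtha = 1.5224 barrels.
Total cost: 76.49·1.5224 = 116.4484.

$116.45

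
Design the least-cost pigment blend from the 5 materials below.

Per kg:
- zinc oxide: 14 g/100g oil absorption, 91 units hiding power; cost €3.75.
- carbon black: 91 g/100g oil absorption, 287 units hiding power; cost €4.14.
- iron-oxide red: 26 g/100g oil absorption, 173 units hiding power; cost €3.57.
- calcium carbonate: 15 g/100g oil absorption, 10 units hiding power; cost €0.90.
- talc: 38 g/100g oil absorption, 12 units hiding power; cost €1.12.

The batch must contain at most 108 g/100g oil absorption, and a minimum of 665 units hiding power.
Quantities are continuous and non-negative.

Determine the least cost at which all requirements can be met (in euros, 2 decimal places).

€13.42

Let x1 = kg of zinc oxide, x2 = kg of carbon black, x3 = kg of iron-oxide red, x4 = kg of calcium carbonate, x5 = kg of talc.
Minimize 3.75x1 + 4.14x2 + 3.57x3 + 0.9x4 + 1.12x5 with:
  14x1 + 91x2 + 26x3 + 15x4 + 38x5 ≤ 108   (oil absorption)
  91x1 + 287x2 + 173x3 + 10x4 + 12x5 ≥ 665   (hiding power)
  x1, x2, x3, x4, x5 ≥ 0.
The minimum-cost mix takes nothing from zinc oxide, calcium carbonate, talc — only carbon black, iron-oxide red. There the oil absorption and hiding power constraints are tight.
That vertex is x2 = 0.1683, x3 = 3.565.
Hence cost = 4.14·0.1683 + 3.57·3.565 = €13.4238.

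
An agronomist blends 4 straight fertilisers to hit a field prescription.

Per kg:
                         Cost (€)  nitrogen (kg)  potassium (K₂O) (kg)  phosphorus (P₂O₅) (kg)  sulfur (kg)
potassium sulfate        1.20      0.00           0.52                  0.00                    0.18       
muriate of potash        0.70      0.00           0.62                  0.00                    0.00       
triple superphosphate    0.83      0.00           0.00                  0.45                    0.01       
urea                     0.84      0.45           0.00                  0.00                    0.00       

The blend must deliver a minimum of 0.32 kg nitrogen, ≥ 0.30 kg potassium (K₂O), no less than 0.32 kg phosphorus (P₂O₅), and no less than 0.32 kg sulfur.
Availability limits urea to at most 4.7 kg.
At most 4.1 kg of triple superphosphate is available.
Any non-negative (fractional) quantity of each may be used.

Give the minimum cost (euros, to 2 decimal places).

€3.27

Let x1 = kg of potassium sulfate, x2 = kg of muriate of potash, x3 = kg of triple superphosphate, x4 = kg of urea.
min 1.2x1 + 0.7x2 + 0.83x3 + 0.84x4 with:
  0.45x4 ≥ 0.32   (nitrogen)
  0.52x1 + 0.62x2 ≥ 0.3   (potassium (K₂O))
  0.45x3 ≥ 0.32   (phosphorus (P₂O₅))
  0.18x1 + 0.01x3 ≥ 0.32   (sulfur)
  x4 ≤ 4.7
  x3 ≤ 4.1
  x1, x2, x3, x4 ≥ 0.
The minimum-cost mix takes nothing from muriate of potash — only potassium sulfate, triple superphosphate, urea. The nitrogen, phosphorus (P₂O₅), sulfur requirements are met with equality.
Optimal quantities: potassium sulfate = 1.738 kg, triple superphosphate = 0.7111 kg, urea = 0.7111 kg.
Cost = 1.2·1.738 + 0.83·0.7111 + 0.84·0.7111 = 3.2731.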